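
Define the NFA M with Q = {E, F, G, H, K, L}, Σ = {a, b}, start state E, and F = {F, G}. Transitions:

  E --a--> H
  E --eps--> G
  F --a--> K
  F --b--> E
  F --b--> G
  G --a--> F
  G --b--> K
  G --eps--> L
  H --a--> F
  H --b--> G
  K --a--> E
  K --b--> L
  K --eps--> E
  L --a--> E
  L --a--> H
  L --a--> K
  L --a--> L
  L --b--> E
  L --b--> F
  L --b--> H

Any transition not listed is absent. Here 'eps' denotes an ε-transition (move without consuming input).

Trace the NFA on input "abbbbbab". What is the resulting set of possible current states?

{E, F, G, H, K, L}

Start: ε-closure({E}) = {E, G, L}.
Read 'a': {E, G, L} → {E, F, G, H, K, L}.
Read 'b': {E, F, G, H, K, L} → {E, F, G, H, K, L}.
Read 'b': {E, F, G, H, K, L} → {E, F, G, H, K, L}.
Read 'b': {E, F, G, H, K, L} → {E, F, G, H, K, L}.
Read 'b': {E, F, G, H, K, L} → {E, F, G, H, K, L}.
Read 'b': {E, F, G, H, K, L} → {E, F, G, H, K, L}.
Read 'a': {E, F, G, H, K, L} → {E, F, G, H, K, L}.
Read 'b': {E, F, G, H, K, L} → {E, F, G, H, K, L}.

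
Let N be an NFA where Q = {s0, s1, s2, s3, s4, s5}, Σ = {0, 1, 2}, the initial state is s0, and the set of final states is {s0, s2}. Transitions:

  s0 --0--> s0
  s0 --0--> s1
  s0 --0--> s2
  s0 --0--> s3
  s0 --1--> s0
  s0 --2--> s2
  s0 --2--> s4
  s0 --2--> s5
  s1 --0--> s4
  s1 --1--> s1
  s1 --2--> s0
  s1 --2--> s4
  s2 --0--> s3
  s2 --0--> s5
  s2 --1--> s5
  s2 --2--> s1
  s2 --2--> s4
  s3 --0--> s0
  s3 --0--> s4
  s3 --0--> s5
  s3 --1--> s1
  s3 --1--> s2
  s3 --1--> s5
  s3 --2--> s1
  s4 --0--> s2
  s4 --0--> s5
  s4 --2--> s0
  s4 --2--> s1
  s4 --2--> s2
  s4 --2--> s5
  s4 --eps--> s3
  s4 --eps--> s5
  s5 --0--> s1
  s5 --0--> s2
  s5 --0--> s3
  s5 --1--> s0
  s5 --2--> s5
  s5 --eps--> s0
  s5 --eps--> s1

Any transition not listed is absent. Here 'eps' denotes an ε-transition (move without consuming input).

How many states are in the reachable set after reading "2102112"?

6

Start in {s0}.
Read '2': s0→{s2, s4, s5}; union {s2, s4, s5}; ε-closure = {s0, s1, s2, s3, s4, s5}.
Read '1': s0→{s0}, s1→{s1}, s2→{s5}, s3→{s1, s2, s5}, s4→∅, s5→{s0}; now {s0, s1, s2, s5}.
Read '0': s0→{s0, s1, s2, s3}, s1→{s4}, s2→{s3, s5}, s5→{s1, s2, s3}; now {s0, s1, s2, s3, s4, s5}.
Read '2': s0→{s2, s4, s5}, s1→{s0, s4}, s2→{s1, s4}, s3→{s1}, s4→{s0, s1, s2, s5}, s5→{s5}; union {s0, s1, s2, s4, s5}; ε-closure = {s0, s1, s2, s3, s4, s5}.
Read '1': s0→{s0}, s1→{s1}, s2→{s5}, s3→{s1, s2, s5}, s4→∅, s5→{s0}; now {s0, s1, s2, s5}.
Read '1': s0→{s0}, s1→{s1}, s2→{s5}, s5→{s0}; now {s0, s1, s5}.
Read '2': s0→{s2, s4, s5}, s1→{s0, s4}, s5→{s5}; union {s0, s2, s4, s5}; ε-closure = {s0, s1, s2, s3, s4, s5}.
That set has 6 states.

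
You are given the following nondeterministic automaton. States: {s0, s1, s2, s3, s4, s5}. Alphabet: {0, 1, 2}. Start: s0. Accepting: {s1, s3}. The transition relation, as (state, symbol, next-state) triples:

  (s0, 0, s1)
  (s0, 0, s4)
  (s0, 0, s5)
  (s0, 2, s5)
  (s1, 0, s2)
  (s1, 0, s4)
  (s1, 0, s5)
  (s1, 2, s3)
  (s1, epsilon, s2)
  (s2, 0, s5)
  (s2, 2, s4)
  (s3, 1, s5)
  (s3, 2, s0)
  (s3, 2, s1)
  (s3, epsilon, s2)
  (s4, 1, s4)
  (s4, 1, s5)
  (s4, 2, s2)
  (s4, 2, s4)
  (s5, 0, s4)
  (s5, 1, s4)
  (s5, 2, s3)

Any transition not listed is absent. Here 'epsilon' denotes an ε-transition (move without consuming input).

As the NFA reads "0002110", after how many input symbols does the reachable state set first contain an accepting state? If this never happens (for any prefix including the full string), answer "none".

1

Start in {s0}.
Read '0': s0→{s1, s4, s5}; union {s1, s4, s5}; ε-closure = {s1, s2, s4, s5}.
None of the earlier sets intersect F, but {s1, s2, s4, s5} does.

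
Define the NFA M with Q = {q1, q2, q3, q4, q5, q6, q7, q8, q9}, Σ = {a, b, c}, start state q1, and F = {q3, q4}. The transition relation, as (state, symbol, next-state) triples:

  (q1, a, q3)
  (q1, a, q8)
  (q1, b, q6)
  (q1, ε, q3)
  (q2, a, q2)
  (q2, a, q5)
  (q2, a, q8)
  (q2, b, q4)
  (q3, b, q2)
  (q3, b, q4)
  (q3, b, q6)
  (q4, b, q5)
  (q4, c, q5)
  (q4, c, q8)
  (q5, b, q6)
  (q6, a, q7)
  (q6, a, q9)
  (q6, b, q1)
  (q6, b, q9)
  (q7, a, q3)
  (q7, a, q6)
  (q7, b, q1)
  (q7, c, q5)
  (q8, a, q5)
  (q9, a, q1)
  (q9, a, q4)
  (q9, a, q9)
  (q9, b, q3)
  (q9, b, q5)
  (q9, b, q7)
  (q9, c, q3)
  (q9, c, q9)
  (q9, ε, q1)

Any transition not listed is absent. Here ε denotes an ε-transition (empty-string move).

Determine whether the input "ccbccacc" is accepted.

Start: ε-closure({q1}) = {q1, q3}.
Read 'c': q1→∅, q3→∅; now ∅.
The set is empty and remains empty for the remaining 7 symbols.
The final set ∅ contains no accepting state.

No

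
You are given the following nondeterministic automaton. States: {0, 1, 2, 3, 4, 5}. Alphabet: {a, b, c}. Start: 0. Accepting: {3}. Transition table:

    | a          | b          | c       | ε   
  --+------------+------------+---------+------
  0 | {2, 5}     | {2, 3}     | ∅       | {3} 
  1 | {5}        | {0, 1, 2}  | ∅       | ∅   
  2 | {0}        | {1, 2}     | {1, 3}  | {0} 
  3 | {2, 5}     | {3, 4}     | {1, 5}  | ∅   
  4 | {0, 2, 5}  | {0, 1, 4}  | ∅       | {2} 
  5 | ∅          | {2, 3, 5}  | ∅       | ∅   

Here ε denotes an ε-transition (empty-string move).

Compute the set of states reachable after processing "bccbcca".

{5}

Start: ε-closure({0}) = {0, 3}.
Read 'b': {0, 3} → {0, 2, 3, 4}.
Read 'c': {0, 2, 3, 4} → {1, 3, 5}.
Read 'c': {1, 3, 5} → {1, 5}.
Read 'b': {1, 5} → {0, 1, 2, 3, 5}.
Read 'c': {0, 1, 2, 3, 5} → {1, 3, 5}.
Read 'c': {1, 3, 5} → {1, 5}.
Read 'a': {1, 5} → {5}.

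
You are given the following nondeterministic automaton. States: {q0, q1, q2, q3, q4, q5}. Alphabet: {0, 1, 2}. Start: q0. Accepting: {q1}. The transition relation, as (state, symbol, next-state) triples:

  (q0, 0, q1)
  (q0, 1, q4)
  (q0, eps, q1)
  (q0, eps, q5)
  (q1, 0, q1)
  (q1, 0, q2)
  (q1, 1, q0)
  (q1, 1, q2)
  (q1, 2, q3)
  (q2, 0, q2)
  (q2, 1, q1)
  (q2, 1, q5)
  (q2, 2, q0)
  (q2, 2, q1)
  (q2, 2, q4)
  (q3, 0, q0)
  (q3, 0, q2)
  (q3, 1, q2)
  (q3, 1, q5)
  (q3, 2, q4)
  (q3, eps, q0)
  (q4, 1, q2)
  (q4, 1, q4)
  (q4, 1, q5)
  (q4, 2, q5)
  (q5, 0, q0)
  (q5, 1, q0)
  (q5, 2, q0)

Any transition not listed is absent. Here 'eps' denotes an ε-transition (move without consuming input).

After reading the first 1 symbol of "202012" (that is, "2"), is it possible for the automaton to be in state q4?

No

Start: ε-closure({q0}) = {q0, q1, q5}.
Read '2': q0→∅, q1→{q3}, q5→{q0}; union {q0, q3}; ε-closure = {q0, q1, q3, q5}.
State q4 is not in {q0, q1, q3, q5}.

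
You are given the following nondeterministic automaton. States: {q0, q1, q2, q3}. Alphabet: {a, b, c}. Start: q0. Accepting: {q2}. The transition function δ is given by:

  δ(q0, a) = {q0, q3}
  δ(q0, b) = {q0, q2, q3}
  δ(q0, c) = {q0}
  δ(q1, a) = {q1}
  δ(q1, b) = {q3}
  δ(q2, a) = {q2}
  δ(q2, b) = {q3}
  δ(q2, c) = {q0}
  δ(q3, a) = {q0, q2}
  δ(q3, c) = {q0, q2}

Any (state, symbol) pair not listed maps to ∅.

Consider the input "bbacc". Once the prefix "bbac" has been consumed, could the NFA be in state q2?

Yes

Start in {q0}.
Read 'b': q0→{q0, q2, q3}; now {q0, q2, q3}.
Read 'b': q0→{q0, q2, q3}, q2→{q3}, q3→∅; now {q0, q2, q3}.
Read 'a': q0→{q0, q3}, q2→{q2}, q3→{q0, q2}; now {q0, q2, q3}.
Read 'c': q0→{q0}, q2→{q0}, q3→{q0, q2}; now {q0, q2}.
State q2 is in {q0, q2}.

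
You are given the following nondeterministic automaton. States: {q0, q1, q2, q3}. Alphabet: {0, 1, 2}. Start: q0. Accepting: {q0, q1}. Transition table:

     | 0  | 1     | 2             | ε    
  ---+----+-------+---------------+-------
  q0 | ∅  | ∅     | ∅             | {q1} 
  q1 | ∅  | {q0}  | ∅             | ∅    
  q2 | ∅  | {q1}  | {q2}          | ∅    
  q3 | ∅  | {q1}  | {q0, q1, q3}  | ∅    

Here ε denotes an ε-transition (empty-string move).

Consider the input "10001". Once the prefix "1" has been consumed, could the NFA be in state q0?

Start: ε-closure({q0}) = {q0, q1}.
Read '1': q0→∅, q1→{q0}; union {q0}; ε-closure = {q0, q1}.
State q0 is in {q0, q1}.

Yes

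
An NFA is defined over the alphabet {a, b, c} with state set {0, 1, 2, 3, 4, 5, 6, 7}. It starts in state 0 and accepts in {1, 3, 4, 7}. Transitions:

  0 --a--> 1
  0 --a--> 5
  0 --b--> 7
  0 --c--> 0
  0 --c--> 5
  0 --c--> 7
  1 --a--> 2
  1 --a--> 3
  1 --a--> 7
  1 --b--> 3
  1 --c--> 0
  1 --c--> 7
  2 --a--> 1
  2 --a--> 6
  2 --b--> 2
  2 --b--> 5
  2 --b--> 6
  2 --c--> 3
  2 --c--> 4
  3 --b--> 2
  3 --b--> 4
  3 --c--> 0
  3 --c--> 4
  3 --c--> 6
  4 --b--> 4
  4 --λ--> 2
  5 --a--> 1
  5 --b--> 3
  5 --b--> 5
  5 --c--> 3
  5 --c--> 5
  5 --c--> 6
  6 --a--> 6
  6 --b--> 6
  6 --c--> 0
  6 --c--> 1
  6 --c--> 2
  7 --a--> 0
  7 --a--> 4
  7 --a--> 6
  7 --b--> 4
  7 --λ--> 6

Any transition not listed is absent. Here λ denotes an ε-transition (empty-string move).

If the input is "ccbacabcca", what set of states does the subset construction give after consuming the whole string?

{0, 1, 2, 3, 4, 5, 6, 7}

Start in {0}.
Read 'c': {0} → {0, 5, 6, 7}.
Read 'c': {0, 5, 6, 7} → {0, 1, 2, 3, 5, 6, 7}.
Read 'b': {0, 1, 2, 3, 5, 6, 7} → {2, 3, 4, 5, 6, 7}.
Read 'a': {2, 3, 4, 5, 6, 7} → {0, 1, 2, 4, 6}.
Read 'c': {0, 1, 2, 4, 6} → {0, 1, 2, 3, 4, 5, 6, 7}.
Read 'a': {0, 1, 2, 3, 4, 5, 6, 7} → {0, 1, 2, 3, 4, 5, 6, 7}.
Read 'b': {0, 1, 2, 3, 4, 5, 6, 7} → {2, 3, 4, 5, 6, 7}.
Read 'c': {2, 3, 4, 5, 6, 7} → {0, 1, 2, 3, 4, 5, 6}.
Read 'c': {0, 1, 2, 3, 4, 5, 6} → {0, 1, 2, 3, 4, 5, 6, 7}.
Read 'a': {0, 1, 2, 3, 4, 5, 6, 7} → {0, 1, 2, 3, 4, 5, 6, 7}.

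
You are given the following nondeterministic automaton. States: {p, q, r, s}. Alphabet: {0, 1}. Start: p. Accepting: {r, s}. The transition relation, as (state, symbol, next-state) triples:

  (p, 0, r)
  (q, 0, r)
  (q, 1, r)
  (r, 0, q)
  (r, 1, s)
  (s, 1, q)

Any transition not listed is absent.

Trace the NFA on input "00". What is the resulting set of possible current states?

{q}

Start in {p}.
Read '0': p→{r}; now {r}.
Read '0': r→{q}; now {q}.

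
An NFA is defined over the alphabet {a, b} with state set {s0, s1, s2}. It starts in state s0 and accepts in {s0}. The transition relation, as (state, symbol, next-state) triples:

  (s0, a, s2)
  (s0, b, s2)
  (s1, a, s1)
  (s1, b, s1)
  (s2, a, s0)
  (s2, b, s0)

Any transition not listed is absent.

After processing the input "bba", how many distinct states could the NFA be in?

1

Start in {s0}.
Read 'b': s0→{s2}; now {s2}.
Read 'b': s2→{s0}; now {s0}.
Read 'a': s0→{s2}; now {s2}.
That set has 1 state.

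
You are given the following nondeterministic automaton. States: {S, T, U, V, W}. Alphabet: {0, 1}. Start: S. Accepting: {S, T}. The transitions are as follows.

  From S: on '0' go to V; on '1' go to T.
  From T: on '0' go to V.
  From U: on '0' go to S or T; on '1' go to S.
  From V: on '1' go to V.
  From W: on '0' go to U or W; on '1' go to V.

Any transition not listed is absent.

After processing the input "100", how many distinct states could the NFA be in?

Start in {S}.
Read '1': S→{T}; now {T}.
Read '0': T→{V}; now {V}.
Read '0': V→∅; now ∅.
That set has 0 states.

0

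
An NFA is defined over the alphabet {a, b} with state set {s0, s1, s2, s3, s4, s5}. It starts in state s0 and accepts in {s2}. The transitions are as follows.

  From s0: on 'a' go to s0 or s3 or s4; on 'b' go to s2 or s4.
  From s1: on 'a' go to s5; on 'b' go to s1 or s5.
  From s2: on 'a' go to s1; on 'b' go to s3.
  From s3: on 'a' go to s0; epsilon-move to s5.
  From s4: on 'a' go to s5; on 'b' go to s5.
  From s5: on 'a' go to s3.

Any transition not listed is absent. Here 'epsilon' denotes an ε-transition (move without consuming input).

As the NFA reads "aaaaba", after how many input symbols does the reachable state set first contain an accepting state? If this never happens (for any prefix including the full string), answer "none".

5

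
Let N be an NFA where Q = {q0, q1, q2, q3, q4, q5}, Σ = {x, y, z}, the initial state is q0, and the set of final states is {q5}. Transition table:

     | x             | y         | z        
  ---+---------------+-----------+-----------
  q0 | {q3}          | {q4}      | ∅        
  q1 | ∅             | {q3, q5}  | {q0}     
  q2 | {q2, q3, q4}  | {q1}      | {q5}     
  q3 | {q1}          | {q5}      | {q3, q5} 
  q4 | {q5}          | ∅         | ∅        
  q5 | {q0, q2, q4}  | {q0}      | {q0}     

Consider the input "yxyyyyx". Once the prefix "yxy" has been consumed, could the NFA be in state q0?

Start in {q0}.
Read 'y': {q0} → {q4}.
Read 'x': {q4} → {q5}.
Read 'y': {q5} → {q0}.
State q0 is in {q0}.

Yes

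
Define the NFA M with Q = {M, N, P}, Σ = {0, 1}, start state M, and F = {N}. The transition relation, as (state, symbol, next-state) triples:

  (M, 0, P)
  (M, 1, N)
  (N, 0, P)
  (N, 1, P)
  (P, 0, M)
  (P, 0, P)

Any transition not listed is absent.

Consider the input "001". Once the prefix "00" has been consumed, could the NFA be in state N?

Start in {M}.
Read '0': {M} → {P}.
Read '0': {P} → {M, P}.
State N is not in {M, P}.

No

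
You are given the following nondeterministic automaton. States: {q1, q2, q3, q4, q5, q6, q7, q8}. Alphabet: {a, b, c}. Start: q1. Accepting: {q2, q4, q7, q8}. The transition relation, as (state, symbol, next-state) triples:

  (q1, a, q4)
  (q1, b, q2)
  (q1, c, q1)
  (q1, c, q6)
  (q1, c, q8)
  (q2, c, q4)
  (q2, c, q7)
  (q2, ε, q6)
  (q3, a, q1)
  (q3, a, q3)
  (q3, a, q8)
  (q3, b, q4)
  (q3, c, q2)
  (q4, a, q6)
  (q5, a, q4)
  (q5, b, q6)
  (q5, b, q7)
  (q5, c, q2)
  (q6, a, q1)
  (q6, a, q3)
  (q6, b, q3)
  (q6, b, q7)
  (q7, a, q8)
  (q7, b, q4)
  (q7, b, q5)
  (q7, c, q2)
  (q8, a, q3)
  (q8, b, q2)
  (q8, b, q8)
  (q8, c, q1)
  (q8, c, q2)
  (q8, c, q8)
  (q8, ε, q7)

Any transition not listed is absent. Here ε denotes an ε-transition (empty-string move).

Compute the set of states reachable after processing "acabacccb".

∅

Start in {q1}.
Read 'a': q1→{q4}; now {q4}.
Read 'c': q4→∅; now ∅.
The set is empty and remains empty for the remaining 7 symbols.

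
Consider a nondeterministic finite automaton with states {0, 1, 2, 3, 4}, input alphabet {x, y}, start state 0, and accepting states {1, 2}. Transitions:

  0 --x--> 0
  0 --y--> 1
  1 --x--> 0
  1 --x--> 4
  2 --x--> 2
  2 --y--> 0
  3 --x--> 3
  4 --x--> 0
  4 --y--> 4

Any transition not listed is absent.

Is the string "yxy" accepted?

Start in {0}.
Read 'y': 0→{1}; now {1}.
Read 'x': 1→{0, 4}; now {0, 4}.
Read 'y': 0→{1}, 4→{4}; now {1, 4}.
The final set {1, 4} contains the accepting state 1.

Yes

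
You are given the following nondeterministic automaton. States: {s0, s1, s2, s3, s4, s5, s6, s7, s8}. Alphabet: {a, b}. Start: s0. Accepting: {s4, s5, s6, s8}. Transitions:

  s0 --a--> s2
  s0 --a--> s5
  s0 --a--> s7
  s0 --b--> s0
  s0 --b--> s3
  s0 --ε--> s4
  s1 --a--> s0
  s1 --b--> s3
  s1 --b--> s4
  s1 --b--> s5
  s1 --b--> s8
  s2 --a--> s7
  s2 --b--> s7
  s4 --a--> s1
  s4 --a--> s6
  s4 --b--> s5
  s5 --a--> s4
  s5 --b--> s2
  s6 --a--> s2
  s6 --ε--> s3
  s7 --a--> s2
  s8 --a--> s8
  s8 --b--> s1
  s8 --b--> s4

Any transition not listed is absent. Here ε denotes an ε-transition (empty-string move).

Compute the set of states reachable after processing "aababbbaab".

{s0, s1, s3, s4, s5, s7, s8}

Start: ε-closure({s0}) = {s0, s4}.
Read 'a': {s0, s4} → {s1, s2, s3, s5, s6, s7}.
Read 'a': {s1, s2, s3, s5, s6, s7} → {s0, s2, s4, s7}.
Read 'b': {s0, s2, s4, s7} → {s0, s3, s4, s5, s7}.
Read 'a': {s0, s3, s4, s5, s7} → {s1, s2, s3, s4, s5, s6, s7}.
Read 'b': {s1, s2, s3, s4, s5, s6, s7} → {s2, s3, s4, s5, s7, s8}.
Read 'b': {s2, s3, s4, s5, s7, s8} → {s1, s2, s4, s5, s7}.
Read 'b': {s1, s2, s4, s5, s7} → {s2, s3, s4, s5, s7, s8}.
Read 'a': {s2, s3, s4, s5, s7, s8} → {s1, s2, s3, s4, s6, s7, s8}.
Read 'a': {s1, s2, s3, s4, s6, s7, s8} → {s0, s1, s2, s3, s4, s6, s7, s8}.
Read 'b': {s0, s1, s2, s3, s4, s6, s7, s8} → {s0, s1, s3, s4, s5, s7, s8}.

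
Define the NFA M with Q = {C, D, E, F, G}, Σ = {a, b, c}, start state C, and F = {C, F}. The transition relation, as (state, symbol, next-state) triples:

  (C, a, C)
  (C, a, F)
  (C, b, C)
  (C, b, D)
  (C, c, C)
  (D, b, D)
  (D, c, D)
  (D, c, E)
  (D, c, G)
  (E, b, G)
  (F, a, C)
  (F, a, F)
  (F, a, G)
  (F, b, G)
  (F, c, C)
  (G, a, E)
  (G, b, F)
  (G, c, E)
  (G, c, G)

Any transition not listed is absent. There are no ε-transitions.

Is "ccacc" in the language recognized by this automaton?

Start in {C}.
Read 'c': C→{C}; now {C}.
Read 'c': C→{C}; now {C}.
Read 'a': C→{C, F}; now {C, F}.
Read 'c': C→{C}, F→{C}; now {C}.
Read 'c': C→{C}; now {C}.
The final set {C} contains the accepting state C.

Yes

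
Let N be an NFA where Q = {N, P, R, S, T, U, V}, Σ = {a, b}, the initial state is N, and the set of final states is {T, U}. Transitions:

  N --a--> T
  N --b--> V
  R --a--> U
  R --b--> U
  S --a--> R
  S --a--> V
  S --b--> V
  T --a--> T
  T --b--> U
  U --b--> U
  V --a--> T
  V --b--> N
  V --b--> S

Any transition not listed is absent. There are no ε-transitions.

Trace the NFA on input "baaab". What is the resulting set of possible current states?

Start in {N}.
Read 'b': N→{V}; now {V}.
Read 'a': V→{T}; now {T}.
Read 'a': T→{T}; now {T}.
Read 'a': T→{T}; now {T}.
Read 'b': T→{U}; now {U}.

{U}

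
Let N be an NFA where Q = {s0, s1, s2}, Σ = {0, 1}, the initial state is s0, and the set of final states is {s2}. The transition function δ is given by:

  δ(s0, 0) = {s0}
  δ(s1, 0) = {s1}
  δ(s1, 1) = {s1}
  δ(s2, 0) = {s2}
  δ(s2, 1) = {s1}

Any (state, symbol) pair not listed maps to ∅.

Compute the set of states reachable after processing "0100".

Start in {s0}.
Read '0': {s0} → {s0}.
Read '1': {s0} → ∅.
The set is empty and remains empty for the remaining 2 symbols.

∅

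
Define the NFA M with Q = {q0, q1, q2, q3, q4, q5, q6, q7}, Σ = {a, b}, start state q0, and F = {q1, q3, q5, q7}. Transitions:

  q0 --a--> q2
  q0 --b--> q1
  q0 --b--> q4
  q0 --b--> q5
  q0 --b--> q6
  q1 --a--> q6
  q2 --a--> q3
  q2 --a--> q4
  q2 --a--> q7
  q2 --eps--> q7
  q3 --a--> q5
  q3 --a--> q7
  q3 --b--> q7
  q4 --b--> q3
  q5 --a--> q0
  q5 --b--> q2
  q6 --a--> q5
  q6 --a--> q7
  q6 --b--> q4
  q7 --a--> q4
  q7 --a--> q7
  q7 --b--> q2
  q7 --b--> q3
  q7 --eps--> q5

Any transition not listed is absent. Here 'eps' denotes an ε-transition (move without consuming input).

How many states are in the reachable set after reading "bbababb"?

Start in {q0}.
Read 'b': q0→{q1, q4, q5, q6}; now {q1, q4, q5, q6}.
Read 'b': q1→∅, q4→{q3}, q5→{q2}, q6→{q4}; union {q2, q3, q4}; ε-closure = {q2, q3, q4, q5, q7}.
Read 'a': q2→{q3, q4, q7}, q3→{q5, q7}, q4→∅, q5→{q0}, q7→{q4, q7}; now {q0, q3, q4, q5, q7}.
Read 'b': q0→{q1, q4, q5, q6}, q3→{q7}, q4→{q3}, q5→{q2}, q7→{q2, q3}; now {q1, q2, q3, q4, q5, q6, q7}.
Read 'a': q1→{q6}, q2→{q3, q4, q7}, q3→{q5, q7}, q4→∅, q5→{q0}, q6→{q5, q7}, q7→{q4, q7}; now {q0, q3, q4, q5, q6, q7}.
Read 'b': q0→{q1, q4, q5, q6}, q3→{q7}, q4→{q3}, q5→{q2}, q6→{q4}, q7→{q2, q3}; now {q1, q2, q3, q4, q5, q6, q7}.
Read 'b': q1→∅, q2→∅, q3→{q7}, q4→{q3}, q5→{q2}, q6→{q4}, q7→{q2, q3}; union {q2, q3, q4, q7}; ε-closure = {q2, q3, q4, q5, q7}.
That set has 5 states.

5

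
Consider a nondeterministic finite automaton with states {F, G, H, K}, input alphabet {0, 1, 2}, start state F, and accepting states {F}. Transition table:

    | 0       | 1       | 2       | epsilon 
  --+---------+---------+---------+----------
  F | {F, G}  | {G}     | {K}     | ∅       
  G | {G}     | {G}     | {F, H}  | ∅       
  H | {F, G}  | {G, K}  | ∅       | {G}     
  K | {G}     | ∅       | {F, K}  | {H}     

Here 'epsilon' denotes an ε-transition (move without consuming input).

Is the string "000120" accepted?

Start in {F}.
Read '0': F→{F, G}; now {F, G}.
Read '0': F→{F, G}, G→{G}; now {F, G}.
Read '0': F→{F, G}, G→{G}; now {F, G}.
Read '1': F→{G}, G→{G}; now {G}.
Read '2': G→{F, H}; union {F, H}; ε-closure = {F, G, H}.
Read '0': F→{F, G}, G→{G}, H→{F, G}; now {F, G}.
The final set {F, G} contains the accepting state F.

Yes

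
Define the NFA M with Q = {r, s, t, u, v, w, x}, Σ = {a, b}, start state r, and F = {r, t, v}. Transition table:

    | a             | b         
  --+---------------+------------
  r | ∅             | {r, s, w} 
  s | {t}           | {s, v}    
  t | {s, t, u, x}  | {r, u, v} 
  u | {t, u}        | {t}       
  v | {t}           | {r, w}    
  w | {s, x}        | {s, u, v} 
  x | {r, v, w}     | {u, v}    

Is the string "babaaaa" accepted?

Start in {r}.
Read 'b': {r} → {r, s, w}.
Read 'a': {r, s, w} → {s, t, x}.
Read 'b': {s, t, x} → {r, s, u, v}.
Read 'a': {r, s, u, v} → {t, u}.
Read 'a': {t, u} → {s, t, u, x}.
Read 'a': {s, t, u, x} → {r, s, t, u, v, w, x}.
Read 'a': {r, s, t, u, v, w, x} → {r, s, t, u, v, w, x}.
The final set {r, s, t, u, v, w, x} contains the accepting states r, t, v.

Yes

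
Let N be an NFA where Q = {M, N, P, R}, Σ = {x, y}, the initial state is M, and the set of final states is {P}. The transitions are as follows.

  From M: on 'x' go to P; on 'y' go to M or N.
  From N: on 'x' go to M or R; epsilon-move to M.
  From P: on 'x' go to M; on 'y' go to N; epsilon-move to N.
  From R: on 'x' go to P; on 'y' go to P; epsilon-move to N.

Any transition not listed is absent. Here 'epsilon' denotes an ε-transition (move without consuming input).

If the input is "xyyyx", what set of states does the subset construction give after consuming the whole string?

Start in {M}.
Read 'x': {M} → {M, N, P}.
Read 'y': {M, N, P} → {M, N}.
Read 'y': {M, N} → {M, N}.
Read 'y': {M, N} → {M, N}.
Read 'x': {M, N} → {M, N, P, R}.

{M, N, P, R}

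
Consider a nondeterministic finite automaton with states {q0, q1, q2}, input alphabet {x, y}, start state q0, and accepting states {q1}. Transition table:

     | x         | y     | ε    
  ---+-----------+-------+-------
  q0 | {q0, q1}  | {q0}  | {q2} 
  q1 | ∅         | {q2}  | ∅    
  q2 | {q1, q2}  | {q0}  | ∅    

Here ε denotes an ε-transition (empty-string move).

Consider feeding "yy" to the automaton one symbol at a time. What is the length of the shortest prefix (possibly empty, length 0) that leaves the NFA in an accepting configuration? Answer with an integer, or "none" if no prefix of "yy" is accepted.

Start: ε-closure({q0}) = {q0, q2}.
Read 'y': q0→{q0}, q2→{q0}; union {q0}; ε-closure = {q0, q2}.
Read 'y': q0→{q0}, q2→{q0}; union {q0}; ε-closure = {q0, q2}.
No reachable set along the way intersects F.

none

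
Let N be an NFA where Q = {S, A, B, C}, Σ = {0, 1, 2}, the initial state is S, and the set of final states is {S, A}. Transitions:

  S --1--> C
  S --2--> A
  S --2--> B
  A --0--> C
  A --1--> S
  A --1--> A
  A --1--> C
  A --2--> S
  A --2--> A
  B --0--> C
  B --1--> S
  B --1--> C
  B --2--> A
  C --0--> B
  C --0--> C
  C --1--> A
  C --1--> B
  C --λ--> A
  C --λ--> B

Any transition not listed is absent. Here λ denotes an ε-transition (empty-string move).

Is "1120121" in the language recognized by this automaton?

Yes

Start in {S}.
Read '1': S→{C}; union {C}; ε-closure = {A, B, C}.
Read '1': A→{S, A, C}, B→{S, C}, C→{A, B}; now {S, A, B, C}.
Read '2': S→{A, B}, A→{S, A}, B→{A}, C→∅; now {S, A, B}.
Read '0': S→∅, A→{C}, B→{C}; union {C}; ε-closure = {A, B, C}.
Read '1': A→{S, A, C}, B→{S, C}, C→{A, B}; now {S, A, B, C}.
Read '2': S→{A, B}, A→{S, A}, B→{A}, C→∅; now {S, A, B}.
Read '1': S→{C}, A→{S, A, C}, B→{S, C}; union {S, A, C}; ε-closure = {S, A, B, C}.
The final set {S, A, B, C} contains the accepting states S, A.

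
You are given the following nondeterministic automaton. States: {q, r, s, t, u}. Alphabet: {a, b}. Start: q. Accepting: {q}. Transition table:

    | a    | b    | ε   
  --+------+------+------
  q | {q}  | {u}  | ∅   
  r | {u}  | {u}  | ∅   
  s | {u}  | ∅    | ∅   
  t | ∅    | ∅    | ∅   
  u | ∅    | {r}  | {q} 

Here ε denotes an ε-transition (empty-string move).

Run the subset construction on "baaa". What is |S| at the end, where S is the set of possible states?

Start in {q}.
Read 'b': q→{u}; union {u}; ε-closure = {q, u}.
Read 'a': q→{q}, u→∅; now {q}.
Read 'a': q→{q}; now {q}.
Read 'a': q→{q}; now {q}.
That set has 1 state.

1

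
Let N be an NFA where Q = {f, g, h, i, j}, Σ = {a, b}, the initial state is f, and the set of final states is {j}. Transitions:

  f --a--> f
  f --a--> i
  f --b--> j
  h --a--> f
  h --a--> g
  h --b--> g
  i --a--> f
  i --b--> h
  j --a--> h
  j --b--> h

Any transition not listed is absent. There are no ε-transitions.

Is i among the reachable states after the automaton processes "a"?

Yes

Start in {f}.
Read 'a': f→{f, i}; now {f, i}.
State i is in {f, i}.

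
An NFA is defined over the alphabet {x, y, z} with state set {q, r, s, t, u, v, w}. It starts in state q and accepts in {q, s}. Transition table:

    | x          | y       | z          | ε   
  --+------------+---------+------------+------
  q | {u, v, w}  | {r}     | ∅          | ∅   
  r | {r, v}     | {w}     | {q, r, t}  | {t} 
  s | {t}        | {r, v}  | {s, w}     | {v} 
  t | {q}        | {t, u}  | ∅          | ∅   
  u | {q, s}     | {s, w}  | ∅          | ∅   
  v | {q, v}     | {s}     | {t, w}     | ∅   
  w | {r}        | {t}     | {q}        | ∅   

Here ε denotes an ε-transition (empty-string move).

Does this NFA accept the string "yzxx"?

Yes

Start in {q}.
Read 'y': q→{r}; union {r}; ε-closure = {r, t}.
Read 'z': r→{q, r, t}, t→∅; now {q, r, t}.
Read 'x': q→{u, v, w}, r→{r, v}, t→{q}; union {q, r, u, v, w}; ε-closure = {q, r, t, u, v, w}.
Read 'x': q→{u, v, w}, r→{r, v}, t→{q}, u→{q, s}, v→{q, v}, w→{r}; union {q, r, s, u, v, w}; ε-closure = {q, r, s, t, u, v, w}.
The final set {q, r, s, t, u, v, w} contains the accepting states q, s.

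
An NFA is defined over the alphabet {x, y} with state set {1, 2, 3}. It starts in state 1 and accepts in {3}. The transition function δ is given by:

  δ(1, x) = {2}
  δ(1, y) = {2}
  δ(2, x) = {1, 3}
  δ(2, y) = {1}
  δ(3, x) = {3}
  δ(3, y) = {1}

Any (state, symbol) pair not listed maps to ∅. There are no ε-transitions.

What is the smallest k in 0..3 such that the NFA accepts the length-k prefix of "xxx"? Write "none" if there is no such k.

2

Start in {1}.
Read 'x': 1→{2}; now {2}.
Read 'x': 2→{1, 3}; now {1, 3}.
None of the earlier sets intersect F, but {1, 3} does.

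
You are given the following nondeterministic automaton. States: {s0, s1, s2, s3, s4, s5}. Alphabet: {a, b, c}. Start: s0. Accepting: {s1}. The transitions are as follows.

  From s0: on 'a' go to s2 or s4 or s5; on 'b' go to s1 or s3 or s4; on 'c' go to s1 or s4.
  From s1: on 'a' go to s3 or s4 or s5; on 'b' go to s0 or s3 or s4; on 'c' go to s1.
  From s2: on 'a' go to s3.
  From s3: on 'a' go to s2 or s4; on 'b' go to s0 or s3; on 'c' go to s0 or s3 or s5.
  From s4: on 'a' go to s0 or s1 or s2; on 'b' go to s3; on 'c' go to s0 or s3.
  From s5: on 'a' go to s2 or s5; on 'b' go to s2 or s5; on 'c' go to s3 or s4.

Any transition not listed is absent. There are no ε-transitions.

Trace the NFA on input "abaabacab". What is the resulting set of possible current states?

{s0, s1, s2, s3, s4, s5}

Start in {s0}.
Read 'a': {s0} → {s2, s4, s5}.
Read 'b': {s2, s4, s5} → {s2, s3, s5}.
Read 'a': {s2, s3, s5} → {s2, s3, s4, s5}.
Read 'a': {s2, s3, s4, s5} → {s0, s1, s2, s3, s4, s5}.
Read 'b': {s0, s1, s2, s3, s4, s5} → {s0, s1, s2, s3, s4, s5}.
Read 'a': {s0, s1, s2, s3, s4, s5} → {s0, s1, s2, s3, s4, s5}.
Read 'c': {s0, s1, s2, s3, s4, s5} → {s0, s1, s3, s4, s5}.
Read 'a': {s0, s1, s3, s4, s5} → {s0, s1, s2, s3, s4, s5}.
Read 'b': {s0, s1, s2, s3, s4, s5} → {s0, s1, s2, s3, s4, s5}.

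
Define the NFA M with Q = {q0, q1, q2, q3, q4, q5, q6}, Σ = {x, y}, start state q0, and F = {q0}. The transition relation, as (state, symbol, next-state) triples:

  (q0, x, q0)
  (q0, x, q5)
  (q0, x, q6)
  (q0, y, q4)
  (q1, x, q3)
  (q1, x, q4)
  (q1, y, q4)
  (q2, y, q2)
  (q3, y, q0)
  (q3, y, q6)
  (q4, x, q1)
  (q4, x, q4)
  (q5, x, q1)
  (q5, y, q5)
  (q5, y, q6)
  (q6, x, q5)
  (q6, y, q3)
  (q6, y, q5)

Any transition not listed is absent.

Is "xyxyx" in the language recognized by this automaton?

No

Start in {q0}.
Read 'x': q0→{q0, q5, q6}; now {q0, q5, q6}.
Read 'y': q0→{q4}, q5→{q5, q6}, q6→{q3, q5}; now {q3, q4, q5, q6}.
Read 'x': q3→∅, q4→{q1, q4}, q5→{q1}, q6→{q5}; now {q1, q4, q5}.
Read 'y': q1→{q4}, q4→∅, q5→{q5, q6}; now {q4, q5, q6}.
Read 'x': q4→{q1, q4}, q5→{q1}, q6→{q5}; now {q1, q4, q5}.
The final set {q1, q4, q5} contains no accepting state.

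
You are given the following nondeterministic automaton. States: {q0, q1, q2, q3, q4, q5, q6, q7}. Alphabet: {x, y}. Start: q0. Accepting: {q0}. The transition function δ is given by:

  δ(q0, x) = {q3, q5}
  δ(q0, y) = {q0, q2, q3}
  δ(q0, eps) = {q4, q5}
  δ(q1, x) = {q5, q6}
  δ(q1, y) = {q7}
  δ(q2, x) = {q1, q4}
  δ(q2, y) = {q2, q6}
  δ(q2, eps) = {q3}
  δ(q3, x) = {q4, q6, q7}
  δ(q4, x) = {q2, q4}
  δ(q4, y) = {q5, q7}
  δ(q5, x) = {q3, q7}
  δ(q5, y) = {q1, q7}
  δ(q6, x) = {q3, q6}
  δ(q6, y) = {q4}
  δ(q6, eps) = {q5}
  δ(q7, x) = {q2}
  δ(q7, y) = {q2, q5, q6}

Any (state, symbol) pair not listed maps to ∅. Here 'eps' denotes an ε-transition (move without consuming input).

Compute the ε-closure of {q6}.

{q5, q6}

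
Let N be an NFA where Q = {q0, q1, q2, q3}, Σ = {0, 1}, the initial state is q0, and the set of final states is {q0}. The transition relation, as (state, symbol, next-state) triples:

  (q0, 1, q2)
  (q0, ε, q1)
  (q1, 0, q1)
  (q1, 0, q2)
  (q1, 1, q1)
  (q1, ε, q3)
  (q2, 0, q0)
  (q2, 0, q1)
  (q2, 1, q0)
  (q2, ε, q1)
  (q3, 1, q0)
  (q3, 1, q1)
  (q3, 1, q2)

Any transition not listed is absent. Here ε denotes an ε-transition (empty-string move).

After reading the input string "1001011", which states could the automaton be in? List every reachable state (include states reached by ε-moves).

{q0, q1, q2, q3}

Start: ε-closure({q0}) = {q0, q1, q3}.
Read '1': q0→{q2}, q1→{q1}, q3→{q0, q1, q2}; union {q0, q1, q2}; ε-closure = {q0, q1, q2, q3}.
Read '0': q0→∅, q1→{q1, q2}, q2→{q0, q1}, q3→∅; union {q0, q1, q2}; ε-closure = {q0, q1, q2, q3}.
Read '0': q0→∅, q1→{q1, q2}, q2→{q0, q1}, q3→∅; union {q0, q1, q2}; ε-closure = {q0, q1, q2, q3}.
Read '1': q0→{q2}, q1→{q1}, q2→{q0}, q3→{q0, q1, q2}; union {q0, q1, q2}; ε-closure = {q0, q1, q2, q3}.
Read '0': q0→∅, q1→{q1, q2}, q2→{q0, q1}, q3→∅; union {q0, q1, q2}; ε-closure = {q0, q1, q2, q3}.
Read '1': q0→{q2}, q1→{q1}, q2→{q0}, q3→{q0, q1, q2}; union {q0, q1, q2}; ε-closure = {q0, q1, q2, q3}.
Read '1': q0→{q2}, q1→{q1}, q2→{q0}, q3→{q0, q1, q2}; union {q0, q1, q2}; ε-closure = {q0, q1, q2, q3}.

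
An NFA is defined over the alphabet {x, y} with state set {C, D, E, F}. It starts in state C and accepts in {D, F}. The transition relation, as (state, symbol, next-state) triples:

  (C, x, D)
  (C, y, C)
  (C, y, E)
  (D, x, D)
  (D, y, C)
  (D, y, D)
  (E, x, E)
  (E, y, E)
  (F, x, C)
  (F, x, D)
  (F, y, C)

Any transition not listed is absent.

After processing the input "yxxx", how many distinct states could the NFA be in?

Start in {C}.
Read 'y': C→{C, E}; now {C, E}.
Read 'x': C→{D}, E→{E}; now {D, E}.
Read 'x': D→{D}, E→{E}; now {D, E}.
Read 'x': D→{D}, E→{E}; now {D, E}.
That set has 2 states.

2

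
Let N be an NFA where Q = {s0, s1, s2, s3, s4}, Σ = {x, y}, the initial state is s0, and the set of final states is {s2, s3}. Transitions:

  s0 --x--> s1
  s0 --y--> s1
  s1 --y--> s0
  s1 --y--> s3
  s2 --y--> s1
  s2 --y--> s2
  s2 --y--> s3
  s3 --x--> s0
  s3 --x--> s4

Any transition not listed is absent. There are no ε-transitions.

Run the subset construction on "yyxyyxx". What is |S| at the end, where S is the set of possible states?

Start in {s0}.
Read 'y': s0→{s1}; now {s1}.
Read 'y': s1→{s0, s3}; now {s0, s3}.
Read 'x': s0→{s1}, s3→{s0, s4}; now {s0, s1, s4}.
Read 'y': s0→{s1}, s1→{s0, s3}, s4→∅; now {s0, s1, s3}.
Read 'y': s0→{s1}, s1→{s0, s3}, s3→∅; now {s0, s1, s3}.
Read 'x': s0→{s1}, s1→∅, s3→{s0, s4}; now {s0, s1, s4}.
Read 'x': s0→{s1}, s1→∅, s4→∅; now {s1}.
That set has 1 state.

1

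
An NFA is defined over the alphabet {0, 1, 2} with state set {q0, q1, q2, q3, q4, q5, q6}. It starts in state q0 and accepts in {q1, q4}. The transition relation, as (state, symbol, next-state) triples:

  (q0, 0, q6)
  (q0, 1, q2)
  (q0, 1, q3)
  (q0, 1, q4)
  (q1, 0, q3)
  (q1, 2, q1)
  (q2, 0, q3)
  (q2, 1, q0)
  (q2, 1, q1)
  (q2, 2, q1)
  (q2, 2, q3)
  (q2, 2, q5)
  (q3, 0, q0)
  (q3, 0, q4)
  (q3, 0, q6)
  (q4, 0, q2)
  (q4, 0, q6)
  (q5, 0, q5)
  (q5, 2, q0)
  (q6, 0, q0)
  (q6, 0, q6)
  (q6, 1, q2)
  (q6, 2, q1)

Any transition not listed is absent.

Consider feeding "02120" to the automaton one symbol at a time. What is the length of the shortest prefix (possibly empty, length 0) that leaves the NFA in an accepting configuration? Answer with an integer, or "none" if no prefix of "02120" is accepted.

2

Start in {q0}.
Read '0': q0→{q6}; now {q6}.
Read '2': q6→{q1}; now {q1}.
None of the earlier sets intersect F, but {q1} does.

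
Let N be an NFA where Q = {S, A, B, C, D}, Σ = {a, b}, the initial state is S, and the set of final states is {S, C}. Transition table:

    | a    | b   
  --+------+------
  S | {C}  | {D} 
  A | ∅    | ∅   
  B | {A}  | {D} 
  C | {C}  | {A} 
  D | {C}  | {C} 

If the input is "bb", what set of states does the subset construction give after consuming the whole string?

{C}

Start in {S}.
Read 'b': S→{D}; now {D}.
Read 'b': D→{C}; now {C}.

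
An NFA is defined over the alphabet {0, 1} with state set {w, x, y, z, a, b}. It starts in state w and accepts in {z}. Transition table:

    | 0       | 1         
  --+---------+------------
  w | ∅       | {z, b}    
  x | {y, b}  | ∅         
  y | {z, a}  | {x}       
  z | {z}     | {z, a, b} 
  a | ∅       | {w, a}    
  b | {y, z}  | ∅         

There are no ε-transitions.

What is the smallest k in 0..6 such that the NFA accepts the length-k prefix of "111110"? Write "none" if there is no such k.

1

Start in {w}.
Read '1': {w} → {z, b}.
None of the earlier sets intersect F, but {z, b} does.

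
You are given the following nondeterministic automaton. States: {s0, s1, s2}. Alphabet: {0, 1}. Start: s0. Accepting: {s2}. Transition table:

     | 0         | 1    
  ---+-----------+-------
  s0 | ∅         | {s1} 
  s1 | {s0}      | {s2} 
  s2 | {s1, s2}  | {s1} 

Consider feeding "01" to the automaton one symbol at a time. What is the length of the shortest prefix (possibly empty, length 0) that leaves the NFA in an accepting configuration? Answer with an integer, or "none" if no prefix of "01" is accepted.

Start in {s0}.
Read '0': s0→∅; now ∅.
The set is empty and remains empty for the remaining 1 symbol.
No reachable set along the way intersects F.

none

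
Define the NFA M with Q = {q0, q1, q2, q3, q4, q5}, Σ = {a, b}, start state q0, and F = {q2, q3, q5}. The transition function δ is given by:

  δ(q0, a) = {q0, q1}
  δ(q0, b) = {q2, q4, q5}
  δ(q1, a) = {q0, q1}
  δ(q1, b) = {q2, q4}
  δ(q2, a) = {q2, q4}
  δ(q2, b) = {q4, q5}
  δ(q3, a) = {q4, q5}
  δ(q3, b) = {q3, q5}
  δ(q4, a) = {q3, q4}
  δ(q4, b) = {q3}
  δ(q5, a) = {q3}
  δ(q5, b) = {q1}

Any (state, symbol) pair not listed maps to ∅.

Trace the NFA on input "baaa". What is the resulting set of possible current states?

{q2, q3, q4, q5}

Start in {q0}.
Read 'b': q0→{q2, q4, q5}; now {q2, q4, q5}.
Read 'a': q2→{q2, q4}, q4→{q3, q4}, q5→{q3}; now {q2, q3, q4}.
Read 'a': q2→{q2, q4}, q3→{q4, q5}, q4→{q3, q4}; now {q2, q3, q4, q5}.
Read 'a': q2→{q2, q4}, q3→{q4, q5}, q4→{q3, q4}, q5→{q3}; now {q2, q3, q4, q5}.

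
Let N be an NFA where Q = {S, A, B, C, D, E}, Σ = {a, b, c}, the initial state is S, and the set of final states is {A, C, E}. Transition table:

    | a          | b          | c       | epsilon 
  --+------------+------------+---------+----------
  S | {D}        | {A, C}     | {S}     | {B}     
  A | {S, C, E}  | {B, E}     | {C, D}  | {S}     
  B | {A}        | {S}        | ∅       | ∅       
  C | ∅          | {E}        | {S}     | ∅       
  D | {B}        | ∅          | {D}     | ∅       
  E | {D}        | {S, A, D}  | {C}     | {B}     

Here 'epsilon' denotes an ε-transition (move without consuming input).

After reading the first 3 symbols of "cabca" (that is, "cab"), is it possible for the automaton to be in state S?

Start: ε-closure({S}) = {S, B}.
Read 'c': {S, B} → {S, B}.
Read 'a': {S, B} → {S, A, B, D}.
Read 'b': {S, A, B, D} → {S, A, B, C, E}.
State S is in {S, A, B, C, E}.

Yes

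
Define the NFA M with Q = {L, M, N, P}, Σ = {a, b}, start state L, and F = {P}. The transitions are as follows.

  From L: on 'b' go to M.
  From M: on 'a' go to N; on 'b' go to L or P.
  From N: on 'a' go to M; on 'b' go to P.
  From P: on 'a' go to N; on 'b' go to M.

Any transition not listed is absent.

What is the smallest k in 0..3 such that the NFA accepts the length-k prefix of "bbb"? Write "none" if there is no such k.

2

Start in {L}.
Read 'b': {L} → {M}.
Read 'b': {M} → {L, P}.
None of the earlier sets intersect F, but {L, P} does.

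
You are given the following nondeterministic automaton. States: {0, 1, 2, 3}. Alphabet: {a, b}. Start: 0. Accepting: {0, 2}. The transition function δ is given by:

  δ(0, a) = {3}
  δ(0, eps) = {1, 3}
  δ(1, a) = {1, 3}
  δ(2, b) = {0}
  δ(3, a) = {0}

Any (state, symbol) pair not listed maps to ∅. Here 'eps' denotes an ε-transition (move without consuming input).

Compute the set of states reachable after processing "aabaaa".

Start: ε-closure({0}) = {0, 1, 3}.
Read 'a': 0→{3}, 1→{1, 3}, 3→{0}; now {0, 1, 3}.
Read 'a': 0→{3}, 1→{1, 3}, 3→{0}; now {0, 1, 3}.
Read 'b': 0→∅, 1→∅, 3→∅; now ∅.
The set is empty and remains empty for the remaining 3 symbols.

∅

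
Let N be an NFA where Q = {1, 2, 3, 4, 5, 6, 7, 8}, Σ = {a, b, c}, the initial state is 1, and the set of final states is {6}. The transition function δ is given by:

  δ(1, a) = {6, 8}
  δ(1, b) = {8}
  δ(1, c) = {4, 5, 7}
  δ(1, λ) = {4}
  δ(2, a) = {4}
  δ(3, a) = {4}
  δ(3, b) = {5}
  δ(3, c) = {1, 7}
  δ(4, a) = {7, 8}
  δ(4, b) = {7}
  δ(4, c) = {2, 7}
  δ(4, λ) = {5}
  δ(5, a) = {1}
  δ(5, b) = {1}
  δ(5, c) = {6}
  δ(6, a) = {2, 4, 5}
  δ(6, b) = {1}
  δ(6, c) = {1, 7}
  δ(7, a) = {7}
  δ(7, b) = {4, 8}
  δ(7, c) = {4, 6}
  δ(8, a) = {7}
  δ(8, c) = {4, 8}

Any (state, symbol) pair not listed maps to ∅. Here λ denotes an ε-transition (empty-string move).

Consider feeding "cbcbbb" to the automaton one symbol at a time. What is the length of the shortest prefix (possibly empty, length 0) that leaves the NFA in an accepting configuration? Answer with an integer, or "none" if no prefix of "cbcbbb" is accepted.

Start: ε-closure({1}) = {1, 4, 5}.
Read 'c': {1, 4, 5} → {2, 4, 5, 6, 7}.
None of the earlier sets intersect F, but {2, 4, 5, 6, 7} does.

1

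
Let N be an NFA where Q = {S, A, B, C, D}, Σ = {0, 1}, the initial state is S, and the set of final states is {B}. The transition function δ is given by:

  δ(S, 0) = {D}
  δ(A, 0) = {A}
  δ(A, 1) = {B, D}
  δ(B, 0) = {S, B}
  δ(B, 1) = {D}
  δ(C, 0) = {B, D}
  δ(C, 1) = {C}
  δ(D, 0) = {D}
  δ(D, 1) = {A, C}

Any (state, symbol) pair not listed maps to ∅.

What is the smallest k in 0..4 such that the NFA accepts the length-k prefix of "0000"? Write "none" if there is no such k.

Start in {S}.
Read '0': S→{D}; now {D}.
Read '0': D→{D}; now {D}.
Read '0': D→{D}; now {D}.
Read '0': D→{D}; now {D}.
No reachable set along the way intersects F.

none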